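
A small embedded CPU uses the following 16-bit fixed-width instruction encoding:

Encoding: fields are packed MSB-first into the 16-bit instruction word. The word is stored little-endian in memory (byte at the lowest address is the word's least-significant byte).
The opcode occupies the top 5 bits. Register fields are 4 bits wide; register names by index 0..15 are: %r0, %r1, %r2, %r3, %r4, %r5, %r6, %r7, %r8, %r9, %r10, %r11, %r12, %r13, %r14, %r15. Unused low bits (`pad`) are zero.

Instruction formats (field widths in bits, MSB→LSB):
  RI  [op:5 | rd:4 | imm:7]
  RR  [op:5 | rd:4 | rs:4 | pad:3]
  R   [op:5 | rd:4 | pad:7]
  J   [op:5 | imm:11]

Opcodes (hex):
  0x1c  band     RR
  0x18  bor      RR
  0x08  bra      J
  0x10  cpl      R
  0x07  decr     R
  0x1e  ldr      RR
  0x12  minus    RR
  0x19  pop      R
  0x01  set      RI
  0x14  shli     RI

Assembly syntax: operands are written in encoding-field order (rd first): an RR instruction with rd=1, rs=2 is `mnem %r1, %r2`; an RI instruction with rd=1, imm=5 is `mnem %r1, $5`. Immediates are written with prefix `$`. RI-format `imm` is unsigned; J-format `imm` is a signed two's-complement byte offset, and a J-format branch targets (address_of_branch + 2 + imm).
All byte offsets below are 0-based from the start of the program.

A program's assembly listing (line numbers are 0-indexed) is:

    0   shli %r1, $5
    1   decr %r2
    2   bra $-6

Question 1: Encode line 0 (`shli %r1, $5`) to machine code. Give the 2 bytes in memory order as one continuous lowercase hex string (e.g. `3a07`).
85a0

line 0 (shli): pack op=0x14:5|rd=1:4|imm=5:7 = 0xa085; little→ 85 a0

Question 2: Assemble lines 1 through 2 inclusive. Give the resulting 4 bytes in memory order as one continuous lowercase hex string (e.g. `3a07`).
0039fa47

L1: decr op=0x7:5|rd=2:4|pad=0:7 ⇒ 0x3900 ⇒ little 00 39
L2: bra op=0x8:5|imm=-6:11 ⇒ 0x47fa ⇒ little fa 47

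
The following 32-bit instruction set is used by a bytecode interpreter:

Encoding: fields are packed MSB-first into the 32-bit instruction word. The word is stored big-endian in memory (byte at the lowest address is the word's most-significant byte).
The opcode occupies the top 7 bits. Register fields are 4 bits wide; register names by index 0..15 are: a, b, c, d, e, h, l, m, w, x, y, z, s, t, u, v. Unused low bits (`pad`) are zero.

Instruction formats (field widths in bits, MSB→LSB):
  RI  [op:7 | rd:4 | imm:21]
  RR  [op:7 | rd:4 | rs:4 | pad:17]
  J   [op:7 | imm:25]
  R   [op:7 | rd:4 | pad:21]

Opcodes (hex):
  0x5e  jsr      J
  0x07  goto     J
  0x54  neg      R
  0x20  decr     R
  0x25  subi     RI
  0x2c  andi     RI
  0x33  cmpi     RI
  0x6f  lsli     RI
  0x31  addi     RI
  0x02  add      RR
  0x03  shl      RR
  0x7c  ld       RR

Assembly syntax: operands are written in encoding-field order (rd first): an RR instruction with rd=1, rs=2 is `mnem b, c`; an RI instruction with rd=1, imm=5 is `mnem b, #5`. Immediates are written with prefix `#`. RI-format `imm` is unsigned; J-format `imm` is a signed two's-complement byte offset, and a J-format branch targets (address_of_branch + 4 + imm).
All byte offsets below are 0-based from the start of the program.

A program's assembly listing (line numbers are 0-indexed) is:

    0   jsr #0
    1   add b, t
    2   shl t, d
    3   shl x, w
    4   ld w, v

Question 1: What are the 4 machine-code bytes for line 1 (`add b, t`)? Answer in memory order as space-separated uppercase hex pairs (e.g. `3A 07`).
04 3A 00 00

1. add fields op=0x2:7|rd=1:4|rs=13:4|pad=0:17 → word 043a0000h → 04 3a 00 00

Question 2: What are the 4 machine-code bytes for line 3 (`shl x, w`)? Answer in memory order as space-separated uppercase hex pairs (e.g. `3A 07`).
L3: shl op=0x3:7|rd=9:4|rs=8:4|pad=0:17 ⇒ 0x07300000 ⇒ big 07 30 00 00

07 30 00 00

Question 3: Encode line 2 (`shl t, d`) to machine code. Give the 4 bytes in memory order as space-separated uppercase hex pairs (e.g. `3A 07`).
07 A6 00 00

L2: shl op=0x3:7|rd=13:4|rs=3:4|pad=0:17 ⇒ 0x07a60000 ⇒ big 07 a6 00 00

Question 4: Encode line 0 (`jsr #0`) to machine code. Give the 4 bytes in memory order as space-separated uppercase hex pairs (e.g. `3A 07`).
L0: jsr op=0x5e:7|imm=0:25 ⇒ 0xbc000000 ⇒ big bc 00 00 00

BC 00 00 00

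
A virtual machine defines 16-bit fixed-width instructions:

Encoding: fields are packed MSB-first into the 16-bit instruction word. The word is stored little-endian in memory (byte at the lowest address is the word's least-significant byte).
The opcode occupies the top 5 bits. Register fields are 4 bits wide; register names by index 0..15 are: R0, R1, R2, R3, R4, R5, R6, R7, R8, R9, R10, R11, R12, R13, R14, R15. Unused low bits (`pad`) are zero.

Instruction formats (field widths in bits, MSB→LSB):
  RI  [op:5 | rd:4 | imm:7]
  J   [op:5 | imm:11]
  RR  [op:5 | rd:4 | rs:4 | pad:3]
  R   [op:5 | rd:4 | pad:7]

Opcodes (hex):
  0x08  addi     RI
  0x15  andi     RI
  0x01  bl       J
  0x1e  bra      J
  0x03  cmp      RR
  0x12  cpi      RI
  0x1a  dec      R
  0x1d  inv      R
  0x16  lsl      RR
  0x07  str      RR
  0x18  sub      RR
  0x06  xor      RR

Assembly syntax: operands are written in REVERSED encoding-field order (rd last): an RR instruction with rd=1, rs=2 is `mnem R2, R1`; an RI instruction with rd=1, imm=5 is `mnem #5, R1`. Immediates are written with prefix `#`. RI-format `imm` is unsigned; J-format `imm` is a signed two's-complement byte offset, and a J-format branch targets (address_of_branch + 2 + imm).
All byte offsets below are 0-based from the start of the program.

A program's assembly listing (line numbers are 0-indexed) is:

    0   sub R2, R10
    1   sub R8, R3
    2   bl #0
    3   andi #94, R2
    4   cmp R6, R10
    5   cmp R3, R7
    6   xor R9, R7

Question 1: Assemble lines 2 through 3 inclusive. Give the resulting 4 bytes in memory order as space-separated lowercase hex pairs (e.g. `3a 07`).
2. bl fields op=0x1:5|imm=0:11 → word 0800h → 00 08
3. andi fields op=0x15:5|rd=2:4|imm=94:7 → word a95eh → 5e a9

00 08 5e a9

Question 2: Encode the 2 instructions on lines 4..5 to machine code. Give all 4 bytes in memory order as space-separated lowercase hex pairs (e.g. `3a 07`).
L4: cmp op=0x3:5|rd=10:4|rs=6:4|pad=0:3 ⇒ 0x1d30 ⇒ little 30 1d
L5: cmp op=0x3:5|rd=7:4|rs=3:4|pad=0:3 ⇒ 0x1b98 ⇒ little 98 1b

30 1d 98 1b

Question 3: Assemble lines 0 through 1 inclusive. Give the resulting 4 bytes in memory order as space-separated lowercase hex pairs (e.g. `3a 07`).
L0: sub op=0x18:5|rd=10:4|rs=2:4|pad=0:3 ⇒ 0xc510 ⇒ little 10 c5
L1: sub op=0x18:5|rd=3:4|rs=8:4|pad=0:3 ⇒ 0xc1c0 ⇒ little c0 c1

10 c5 c0 c1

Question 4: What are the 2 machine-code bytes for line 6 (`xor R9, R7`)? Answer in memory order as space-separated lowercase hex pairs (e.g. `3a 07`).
c8 33

line 6 (xor): pack op=0x6:5|rd=7:4|rs=9:4|pad=0:3 = 0x33c8; little→ c8 33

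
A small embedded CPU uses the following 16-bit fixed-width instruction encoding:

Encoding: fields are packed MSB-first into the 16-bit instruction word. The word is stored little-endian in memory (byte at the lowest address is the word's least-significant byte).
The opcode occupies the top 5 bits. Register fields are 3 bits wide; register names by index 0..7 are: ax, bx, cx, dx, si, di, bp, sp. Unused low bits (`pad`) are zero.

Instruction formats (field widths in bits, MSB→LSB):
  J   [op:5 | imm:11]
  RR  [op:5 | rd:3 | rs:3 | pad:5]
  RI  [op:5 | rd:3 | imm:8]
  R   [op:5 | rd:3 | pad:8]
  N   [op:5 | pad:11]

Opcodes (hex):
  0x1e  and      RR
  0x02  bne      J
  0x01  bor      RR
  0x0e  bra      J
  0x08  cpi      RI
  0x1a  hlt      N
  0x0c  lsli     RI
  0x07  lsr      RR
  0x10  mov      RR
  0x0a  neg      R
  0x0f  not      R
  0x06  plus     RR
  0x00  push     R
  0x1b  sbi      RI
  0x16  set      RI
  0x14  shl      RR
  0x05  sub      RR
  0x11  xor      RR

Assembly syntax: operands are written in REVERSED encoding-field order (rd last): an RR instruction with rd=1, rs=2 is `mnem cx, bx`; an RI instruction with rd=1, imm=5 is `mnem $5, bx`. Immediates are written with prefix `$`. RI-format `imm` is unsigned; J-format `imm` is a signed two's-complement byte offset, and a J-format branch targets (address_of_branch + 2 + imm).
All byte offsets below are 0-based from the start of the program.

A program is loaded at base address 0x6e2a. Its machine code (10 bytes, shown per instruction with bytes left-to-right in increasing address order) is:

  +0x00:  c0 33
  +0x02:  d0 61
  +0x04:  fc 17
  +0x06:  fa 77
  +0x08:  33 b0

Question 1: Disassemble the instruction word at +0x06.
+0x06: fa 77 ⇒ word 0x77fa (little)
  opcode bits[15:11]=0xe: bra/J
  imm@[10:0]=0x7fa (s11→-6) ⇒ $-6

bra $-6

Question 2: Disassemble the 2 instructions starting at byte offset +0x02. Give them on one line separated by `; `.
[02] d0 61 → 0x61d0
  opcode bits[15:11]=0xc: lsli/RI
  rd@[10:8]=0x1 ⇒ bx
  imm@[7:0]=0xd0 ⇒ $208
[04] fc 17 → 0x17fc
  opcode bits[15:11]=0x2: bne/J
  imm@[10:0]=0x7fc (s11→-4) ⇒ $-4

lsli $208, bx; bne $-4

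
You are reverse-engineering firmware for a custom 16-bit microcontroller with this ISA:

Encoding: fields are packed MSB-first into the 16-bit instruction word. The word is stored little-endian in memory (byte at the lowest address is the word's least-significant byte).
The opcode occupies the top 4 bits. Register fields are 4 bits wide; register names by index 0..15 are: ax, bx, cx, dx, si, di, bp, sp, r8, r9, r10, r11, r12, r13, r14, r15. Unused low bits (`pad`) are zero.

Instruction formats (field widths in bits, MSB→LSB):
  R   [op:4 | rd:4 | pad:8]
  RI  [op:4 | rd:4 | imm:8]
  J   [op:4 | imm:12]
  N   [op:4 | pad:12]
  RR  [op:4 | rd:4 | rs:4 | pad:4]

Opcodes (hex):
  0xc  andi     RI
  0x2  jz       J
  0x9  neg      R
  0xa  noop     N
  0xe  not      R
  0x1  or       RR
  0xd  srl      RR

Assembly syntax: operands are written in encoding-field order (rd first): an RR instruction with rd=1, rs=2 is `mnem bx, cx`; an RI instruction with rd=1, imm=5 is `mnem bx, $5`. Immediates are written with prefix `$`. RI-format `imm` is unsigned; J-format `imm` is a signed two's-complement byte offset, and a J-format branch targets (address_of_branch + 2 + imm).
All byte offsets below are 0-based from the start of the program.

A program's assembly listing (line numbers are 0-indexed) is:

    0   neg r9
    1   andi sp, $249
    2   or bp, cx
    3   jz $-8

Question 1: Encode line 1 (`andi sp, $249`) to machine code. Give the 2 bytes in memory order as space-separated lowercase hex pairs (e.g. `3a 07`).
L1: andi op=0xc:4|rd=7:4|imm=249:8 ⇒ 0xc7f9 ⇒ little f9 c7

f9 c7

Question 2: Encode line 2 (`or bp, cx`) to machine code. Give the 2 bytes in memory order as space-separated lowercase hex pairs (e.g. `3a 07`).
20 16

2. or fields op=0x1:4|rd=6:4|rs=2:4|pad=0:4 → word 1620h → 20 16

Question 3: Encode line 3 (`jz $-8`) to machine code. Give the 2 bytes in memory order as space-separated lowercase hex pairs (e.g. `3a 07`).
f8 2f

3. jz fields op=0x2:4|imm=-8:12 → word 2ff8h → f8 2f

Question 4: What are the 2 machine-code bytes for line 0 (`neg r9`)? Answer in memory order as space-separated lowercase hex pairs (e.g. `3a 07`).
00 99

line 0 (neg): pack op=0x9:4|rd=9:4|pad=0:8 = 0x9900; little→ 00 99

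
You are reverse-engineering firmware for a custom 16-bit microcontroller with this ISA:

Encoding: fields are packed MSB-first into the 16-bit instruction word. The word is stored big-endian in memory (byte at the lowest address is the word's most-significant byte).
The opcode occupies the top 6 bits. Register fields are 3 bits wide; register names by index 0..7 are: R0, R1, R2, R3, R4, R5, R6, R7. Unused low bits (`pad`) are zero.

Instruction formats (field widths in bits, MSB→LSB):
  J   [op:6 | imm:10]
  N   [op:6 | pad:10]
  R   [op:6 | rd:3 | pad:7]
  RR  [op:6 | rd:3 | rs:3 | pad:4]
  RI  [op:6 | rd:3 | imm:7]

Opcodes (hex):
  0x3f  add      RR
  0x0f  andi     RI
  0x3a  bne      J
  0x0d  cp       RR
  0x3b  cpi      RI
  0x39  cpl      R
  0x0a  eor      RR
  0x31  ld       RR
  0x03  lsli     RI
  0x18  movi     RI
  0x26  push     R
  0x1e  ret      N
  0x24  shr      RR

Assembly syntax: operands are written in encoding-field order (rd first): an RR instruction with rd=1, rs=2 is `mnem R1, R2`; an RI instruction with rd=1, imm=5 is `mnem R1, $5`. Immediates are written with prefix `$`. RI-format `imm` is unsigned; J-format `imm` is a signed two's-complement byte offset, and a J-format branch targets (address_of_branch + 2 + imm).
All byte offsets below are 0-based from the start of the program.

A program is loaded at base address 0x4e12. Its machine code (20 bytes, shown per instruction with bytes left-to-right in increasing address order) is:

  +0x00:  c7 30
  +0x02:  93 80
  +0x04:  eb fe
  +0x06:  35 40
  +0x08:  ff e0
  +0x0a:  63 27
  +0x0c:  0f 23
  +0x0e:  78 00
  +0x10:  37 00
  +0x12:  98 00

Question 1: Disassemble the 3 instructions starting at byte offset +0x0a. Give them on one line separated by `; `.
movi R6, $39; lsli R6, $35; ret

+0x0a: 63 27 ⇒ word 0x6327 (big)
  top 6b → 0x18 → movi [RI]
  [9:7] rd=6 = R6
  [6:0] imm=39 = $39
+0x0c: 0f 23 ⇒ word 0x0f23 (big)
  top 6b → 0x3 → lsli [RI]
  [9:7] rd=6 = R6
  [6:0] imm=35 = $35
+0x0e: 78 00 ⇒ word 0x7800 (big)
  top 6b → 0x1e → ret [N]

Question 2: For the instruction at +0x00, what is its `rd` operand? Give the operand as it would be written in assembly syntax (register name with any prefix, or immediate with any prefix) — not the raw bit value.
off 0x00: read c7 30 as big → 0xc730
  op=0xc730>>10=0x31 ⇒ ld (RR)
  rd@[9:7]=0x6 ⇒ R6
  rs@[6:4]=0x3 ⇒ R3

R6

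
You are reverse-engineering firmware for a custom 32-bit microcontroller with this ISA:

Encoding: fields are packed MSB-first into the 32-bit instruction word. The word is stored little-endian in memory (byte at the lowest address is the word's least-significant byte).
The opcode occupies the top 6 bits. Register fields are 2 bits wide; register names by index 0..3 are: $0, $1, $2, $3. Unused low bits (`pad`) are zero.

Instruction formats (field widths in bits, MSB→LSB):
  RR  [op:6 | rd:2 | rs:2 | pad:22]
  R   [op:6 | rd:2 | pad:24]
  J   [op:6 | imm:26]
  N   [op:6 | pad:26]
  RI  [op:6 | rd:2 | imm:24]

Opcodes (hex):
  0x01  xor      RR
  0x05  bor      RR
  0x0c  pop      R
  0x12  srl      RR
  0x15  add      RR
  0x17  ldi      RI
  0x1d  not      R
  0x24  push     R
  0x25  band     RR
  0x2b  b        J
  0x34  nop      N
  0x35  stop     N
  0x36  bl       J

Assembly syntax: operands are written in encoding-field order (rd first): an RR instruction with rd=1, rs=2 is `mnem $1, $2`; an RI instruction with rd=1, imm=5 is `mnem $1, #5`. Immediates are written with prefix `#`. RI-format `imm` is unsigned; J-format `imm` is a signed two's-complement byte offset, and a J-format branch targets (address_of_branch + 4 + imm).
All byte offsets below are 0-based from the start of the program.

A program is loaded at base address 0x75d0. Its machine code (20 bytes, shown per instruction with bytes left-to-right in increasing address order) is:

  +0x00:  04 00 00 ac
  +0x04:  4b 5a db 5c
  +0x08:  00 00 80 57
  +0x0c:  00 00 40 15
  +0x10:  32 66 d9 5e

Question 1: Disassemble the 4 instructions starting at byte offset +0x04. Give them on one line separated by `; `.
ldi $0, #14375499; add $3, $2; bor $1, $1; ldi $2, #14247474

@+04  little-endian(4b 5a db 5c) = 0x5cdb5a4b
  opcode bits[31:26]=0x17: ldi/RI
  rd@[25:24]=0x0 ⇒ $0
  imm@[23:0]=0xdb5a4b ⇒ #14375499
@+08  little-endian(00 00 80 57) = 0x57800000
  opcode bits[31:26]=0x15: add/RR
  rd@[25:24]=0x3 ⇒ $3
  rs@[23:22]=0x2 ⇒ $2
@+0c  little-endian(00 00 40 15) = 0x15400000
  opcode bits[31:26]=0x5: bor/RR
  rd@[25:24]=0x1 ⇒ $1
  rs@[23:22]=0x1 ⇒ $1
@+10  little-endian(32 66 d9 5e) = 0x5ed96632
  opcode bits[31:26]=0x17: ldi/RI
  rd@[25:24]=0x2 ⇒ $2
  imm@[23:0]=0xd96632 ⇒ #14247474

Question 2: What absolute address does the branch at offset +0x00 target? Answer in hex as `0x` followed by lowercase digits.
[00] 04 00 00 ac → 0xac000004
  op=0xac000004>>26=0x2b ⇒ b (J)
  [25:0] imm=4 = #4
  target = base 0x75d0 + off 0x00 + 4 + imm 4 = 0x75d8

0x75d8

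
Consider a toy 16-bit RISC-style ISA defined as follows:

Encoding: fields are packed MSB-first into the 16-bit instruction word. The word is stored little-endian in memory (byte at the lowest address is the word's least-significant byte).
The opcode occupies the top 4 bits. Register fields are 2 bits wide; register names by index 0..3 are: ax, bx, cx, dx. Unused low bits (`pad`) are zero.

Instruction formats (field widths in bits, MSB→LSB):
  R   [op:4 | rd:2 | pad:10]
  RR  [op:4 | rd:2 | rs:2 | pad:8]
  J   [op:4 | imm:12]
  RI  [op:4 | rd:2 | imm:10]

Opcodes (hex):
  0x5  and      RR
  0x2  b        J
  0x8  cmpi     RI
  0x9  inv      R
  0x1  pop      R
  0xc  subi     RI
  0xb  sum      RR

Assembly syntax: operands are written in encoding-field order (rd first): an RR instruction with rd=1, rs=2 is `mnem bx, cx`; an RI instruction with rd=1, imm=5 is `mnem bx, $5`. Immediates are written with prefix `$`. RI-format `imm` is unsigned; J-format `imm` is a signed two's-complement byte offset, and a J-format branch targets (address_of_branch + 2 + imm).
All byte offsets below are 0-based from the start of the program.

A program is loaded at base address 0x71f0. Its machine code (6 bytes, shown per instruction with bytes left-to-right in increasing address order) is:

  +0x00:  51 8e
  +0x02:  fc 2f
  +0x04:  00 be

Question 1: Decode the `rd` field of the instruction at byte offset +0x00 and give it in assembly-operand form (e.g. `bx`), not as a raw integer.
+0x00: 51 8e ⇒ word 0x8e51 (little)
  op=0x8e51>>12=0x8 ⇒ cmpi (RI)
  rd: (w>>10)&0x3=0x3 → dx
  imm: (w>>0)&0x3ff=0x251 → $593

dx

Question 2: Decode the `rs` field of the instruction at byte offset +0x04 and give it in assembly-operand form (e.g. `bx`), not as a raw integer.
cx

[04] 00 be → 0xbe00
  opcode bits[15:12]=0xb: sum/RR
  rd@[11:10]=0x3 ⇒ dx
  rs@[9:8]=0x2 ⇒ cx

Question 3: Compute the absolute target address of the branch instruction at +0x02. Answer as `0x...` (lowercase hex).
+0x02: fc 2f ⇒ word 0x2ffc (little)
  top 4b → 0x2 → b [J]
  imm: (w>>0)&0xfff=0xffc (s12→-4) → $-4
  target = base 0x71f0 + off 0x02 + 2 + imm -4 = 0x71f0

0x71f0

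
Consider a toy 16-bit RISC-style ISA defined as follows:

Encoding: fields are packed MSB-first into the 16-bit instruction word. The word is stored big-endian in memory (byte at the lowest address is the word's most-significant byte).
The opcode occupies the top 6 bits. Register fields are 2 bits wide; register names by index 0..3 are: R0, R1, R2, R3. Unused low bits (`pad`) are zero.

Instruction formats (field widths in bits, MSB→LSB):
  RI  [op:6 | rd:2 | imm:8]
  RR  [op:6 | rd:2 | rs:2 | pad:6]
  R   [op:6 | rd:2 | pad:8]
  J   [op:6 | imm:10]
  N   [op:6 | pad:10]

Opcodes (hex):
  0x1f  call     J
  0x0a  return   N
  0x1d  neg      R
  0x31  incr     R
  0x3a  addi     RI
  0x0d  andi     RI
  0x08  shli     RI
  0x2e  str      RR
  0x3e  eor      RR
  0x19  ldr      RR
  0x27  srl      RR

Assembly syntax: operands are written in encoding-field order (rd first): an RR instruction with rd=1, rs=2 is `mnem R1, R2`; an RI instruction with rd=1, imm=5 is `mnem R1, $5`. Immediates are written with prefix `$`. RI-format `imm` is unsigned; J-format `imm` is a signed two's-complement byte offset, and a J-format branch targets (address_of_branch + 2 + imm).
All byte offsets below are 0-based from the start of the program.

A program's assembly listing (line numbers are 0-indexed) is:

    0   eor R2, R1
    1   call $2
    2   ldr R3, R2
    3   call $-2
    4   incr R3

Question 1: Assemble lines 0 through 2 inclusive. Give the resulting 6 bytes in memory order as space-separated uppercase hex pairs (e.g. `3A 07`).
0. eor fields op=0x3e:6|rd=2:2|rs=1:2|pad=0:6 → word fa40h → fa 40
1. call fields op=0x1f:6|imm=2:10 → word 7c02h → 7c 02
2. ldr fields op=0x19:6|rd=3:2|rs=2:2|pad=0:6 → word 6780h → 67 80

FA 40 7C 02 67 80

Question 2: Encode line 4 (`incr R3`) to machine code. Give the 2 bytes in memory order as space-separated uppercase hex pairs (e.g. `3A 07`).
line 4 (incr): pack op=0x31:6|rd=3:2|pad=0:8 = 0xc700; big→ c7 00

C7 00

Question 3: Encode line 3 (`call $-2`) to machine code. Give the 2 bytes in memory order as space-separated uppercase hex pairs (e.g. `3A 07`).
L3: call op=0x1f:6|imm=-2:10 ⇒ 0x7ffe ⇒ big 7f fe

7F FE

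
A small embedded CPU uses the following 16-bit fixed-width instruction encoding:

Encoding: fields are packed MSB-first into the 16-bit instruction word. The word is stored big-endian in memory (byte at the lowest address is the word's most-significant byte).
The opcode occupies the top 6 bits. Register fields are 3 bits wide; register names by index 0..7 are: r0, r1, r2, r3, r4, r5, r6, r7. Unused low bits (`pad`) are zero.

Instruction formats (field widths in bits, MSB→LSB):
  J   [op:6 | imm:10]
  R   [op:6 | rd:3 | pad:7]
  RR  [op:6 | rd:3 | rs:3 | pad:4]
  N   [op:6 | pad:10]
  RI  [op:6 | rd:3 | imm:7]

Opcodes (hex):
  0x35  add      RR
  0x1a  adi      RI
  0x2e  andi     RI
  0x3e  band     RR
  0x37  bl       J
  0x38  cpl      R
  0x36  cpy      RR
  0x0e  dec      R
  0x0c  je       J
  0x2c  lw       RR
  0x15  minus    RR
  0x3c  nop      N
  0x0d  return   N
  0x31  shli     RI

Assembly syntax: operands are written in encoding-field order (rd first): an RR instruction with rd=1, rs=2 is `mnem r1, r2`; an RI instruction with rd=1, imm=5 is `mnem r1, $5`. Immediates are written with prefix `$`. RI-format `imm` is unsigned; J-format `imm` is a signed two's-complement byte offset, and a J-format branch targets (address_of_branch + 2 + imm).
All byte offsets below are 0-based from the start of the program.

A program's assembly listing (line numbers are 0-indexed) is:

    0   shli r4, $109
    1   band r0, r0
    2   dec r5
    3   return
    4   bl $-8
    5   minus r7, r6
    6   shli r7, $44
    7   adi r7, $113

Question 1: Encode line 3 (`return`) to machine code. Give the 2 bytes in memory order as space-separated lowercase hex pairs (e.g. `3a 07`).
line 3 (return): pack op=0xd:6|pad=0:10 = 0x3400; big→ 34 00

34 00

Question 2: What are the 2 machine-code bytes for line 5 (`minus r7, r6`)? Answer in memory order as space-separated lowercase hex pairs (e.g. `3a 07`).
57 e0

5. minus fields op=0x15:6|rd=7:3|rs=6:3|pad=0:4 → word 57e0h → 57 e0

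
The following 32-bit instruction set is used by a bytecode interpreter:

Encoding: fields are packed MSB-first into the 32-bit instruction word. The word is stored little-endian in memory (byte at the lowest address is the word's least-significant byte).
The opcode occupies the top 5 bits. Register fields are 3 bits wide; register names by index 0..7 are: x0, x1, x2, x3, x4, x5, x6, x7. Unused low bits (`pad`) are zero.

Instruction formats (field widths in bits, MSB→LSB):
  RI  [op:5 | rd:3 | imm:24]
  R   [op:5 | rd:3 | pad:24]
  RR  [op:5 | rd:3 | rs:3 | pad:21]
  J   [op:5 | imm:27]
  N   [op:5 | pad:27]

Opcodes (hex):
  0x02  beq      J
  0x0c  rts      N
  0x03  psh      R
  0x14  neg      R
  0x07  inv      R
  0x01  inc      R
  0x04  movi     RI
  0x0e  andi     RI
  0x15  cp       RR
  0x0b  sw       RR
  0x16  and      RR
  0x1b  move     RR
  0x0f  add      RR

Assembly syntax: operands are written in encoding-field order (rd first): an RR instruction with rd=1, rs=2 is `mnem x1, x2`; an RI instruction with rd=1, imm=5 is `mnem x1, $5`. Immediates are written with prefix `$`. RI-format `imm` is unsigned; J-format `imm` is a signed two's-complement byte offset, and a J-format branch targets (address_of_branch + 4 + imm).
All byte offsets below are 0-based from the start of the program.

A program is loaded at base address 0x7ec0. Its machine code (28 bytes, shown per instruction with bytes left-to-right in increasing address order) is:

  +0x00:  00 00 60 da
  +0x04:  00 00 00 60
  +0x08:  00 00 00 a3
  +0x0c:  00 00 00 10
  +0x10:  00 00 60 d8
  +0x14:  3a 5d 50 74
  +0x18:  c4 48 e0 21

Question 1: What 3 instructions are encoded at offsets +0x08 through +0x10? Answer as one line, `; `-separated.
neg x3; beq $0; move x0, x3

@+08  little-endian(00 00 00 a3) = 0xa3000000
  opcode bits[31:27]=0x14: neg/R
  rd@[26:24]=0x3 ⇒ x3
@+0c  little-endian(00 00 00 10) = 0x10000000
  opcode bits[31:27]=0x2: beq/J
  imm@[26:0]=0x0 ⇒ $0
@+10  little-endian(00 00 60 d8) = 0xd8600000
  opcode bits[31:27]=0x1b: move/RR
  rd@[26:24]=0x0 ⇒ x0
  rs@[23:21]=0x3 ⇒ x3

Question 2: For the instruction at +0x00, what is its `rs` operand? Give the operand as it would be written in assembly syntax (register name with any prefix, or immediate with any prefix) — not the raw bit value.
@+00  little-endian(00 00 60 da) = 0xda600000
  opcode bits[31:27]=0x1b: move/RR
  rd: (w>>24)&0x7=0x2 → x2
  rs: (w>>21)&0x7=0x3 → x3

x3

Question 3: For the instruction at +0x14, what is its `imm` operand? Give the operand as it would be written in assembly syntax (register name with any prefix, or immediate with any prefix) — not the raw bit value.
$5266746

+0x14: 3a 5d 50 74 ⇒ word 0x74505d3a (little)
  top 5b → 0xe → andi [RI]
  rd: (w>>24)&0x7=0x4 → x4
  imm: (w>>0)&0xffffff=0x505d3a → $5266746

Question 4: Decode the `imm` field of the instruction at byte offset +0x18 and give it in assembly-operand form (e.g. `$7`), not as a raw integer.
@+18  little-endian(c4 48 e0 21) = 0x21e048c4
  op=0x21e048c4>>27=0x4 ⇒ movi (RI)
  rd: (w>>24)&0x7=0x1 → x1
  imm: (w>>0)&0xffffff=0xe048c4 → $14698692

$14698692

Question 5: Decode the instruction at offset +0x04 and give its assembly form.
rts

off 0x04: read 00 00 00 60 as little → 0x60000000
  top 5b → 0xc → rts [N]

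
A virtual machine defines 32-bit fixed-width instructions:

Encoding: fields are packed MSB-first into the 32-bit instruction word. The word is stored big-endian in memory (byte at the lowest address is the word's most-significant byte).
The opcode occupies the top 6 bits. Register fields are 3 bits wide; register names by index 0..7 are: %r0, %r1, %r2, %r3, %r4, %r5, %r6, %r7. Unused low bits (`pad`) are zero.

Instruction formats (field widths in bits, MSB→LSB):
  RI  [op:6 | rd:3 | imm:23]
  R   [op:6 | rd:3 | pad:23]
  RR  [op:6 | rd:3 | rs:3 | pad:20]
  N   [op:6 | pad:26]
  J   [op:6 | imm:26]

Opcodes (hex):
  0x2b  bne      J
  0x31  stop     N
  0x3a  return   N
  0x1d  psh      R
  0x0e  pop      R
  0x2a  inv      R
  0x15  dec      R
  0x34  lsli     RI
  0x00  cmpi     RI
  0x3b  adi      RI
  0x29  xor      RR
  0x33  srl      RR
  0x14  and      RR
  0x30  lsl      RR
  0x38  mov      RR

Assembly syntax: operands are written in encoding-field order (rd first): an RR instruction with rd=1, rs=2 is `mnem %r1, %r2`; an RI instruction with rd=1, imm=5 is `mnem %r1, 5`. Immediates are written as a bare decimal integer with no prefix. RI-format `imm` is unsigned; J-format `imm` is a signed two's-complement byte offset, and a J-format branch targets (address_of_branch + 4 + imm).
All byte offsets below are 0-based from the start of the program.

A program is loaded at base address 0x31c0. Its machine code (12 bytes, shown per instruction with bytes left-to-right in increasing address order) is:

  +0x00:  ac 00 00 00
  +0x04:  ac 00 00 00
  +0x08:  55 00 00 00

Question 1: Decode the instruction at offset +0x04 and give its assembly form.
bne 0

[04] ac 00 00 00 → 0xac000000
  top 6b → 0x2b → bne [J]
  imm: (w>>0)&0x3ffffff=0x0 → 0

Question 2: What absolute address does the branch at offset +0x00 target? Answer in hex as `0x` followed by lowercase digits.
0x31c4

@+00  big-endian(ac 00 00 00) = 0xac000000
  opcode bits[31:26]=0x2b: bne/J
  imm: (w>>0)&0x3ffffff=0x0 → 0
  target = base 0x31c0 + off 0x00 + 4 + imm 0 = 0x31c4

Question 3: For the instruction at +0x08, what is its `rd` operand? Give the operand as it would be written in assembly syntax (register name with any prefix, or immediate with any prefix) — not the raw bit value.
%r2

@+08  big-endian(55 00 00 00) = 0x55000000
  top 6b → 0x15 → dec [R]
  rd: (w>>23)&0x7=0x2 → %r2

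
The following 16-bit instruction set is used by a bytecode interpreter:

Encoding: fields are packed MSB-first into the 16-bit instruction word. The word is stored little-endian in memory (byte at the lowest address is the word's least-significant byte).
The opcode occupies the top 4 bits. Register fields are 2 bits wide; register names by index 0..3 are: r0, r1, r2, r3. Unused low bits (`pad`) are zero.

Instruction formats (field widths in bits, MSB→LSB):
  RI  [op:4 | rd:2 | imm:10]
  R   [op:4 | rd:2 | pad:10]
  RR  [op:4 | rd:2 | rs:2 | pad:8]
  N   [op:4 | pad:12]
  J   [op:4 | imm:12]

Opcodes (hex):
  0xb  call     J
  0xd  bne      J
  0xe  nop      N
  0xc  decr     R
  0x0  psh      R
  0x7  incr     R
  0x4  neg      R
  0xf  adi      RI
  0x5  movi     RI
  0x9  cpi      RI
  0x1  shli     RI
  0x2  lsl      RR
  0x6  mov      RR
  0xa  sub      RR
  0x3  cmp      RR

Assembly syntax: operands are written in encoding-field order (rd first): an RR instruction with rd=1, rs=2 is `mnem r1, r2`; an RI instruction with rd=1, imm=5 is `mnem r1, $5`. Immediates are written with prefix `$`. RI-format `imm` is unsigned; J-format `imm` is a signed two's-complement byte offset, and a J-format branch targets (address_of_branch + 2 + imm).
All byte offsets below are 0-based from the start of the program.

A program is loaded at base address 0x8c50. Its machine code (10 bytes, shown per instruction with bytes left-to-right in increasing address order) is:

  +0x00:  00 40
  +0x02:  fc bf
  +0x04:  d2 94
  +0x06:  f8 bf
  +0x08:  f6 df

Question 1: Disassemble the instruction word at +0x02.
[02] fc bf → 0xbffc
  op=0xbffc>>12=0xb ⇒ call (J)
  imm: (w>>0)&0xfff=0xffc (s12→-4) → $-4

call $-4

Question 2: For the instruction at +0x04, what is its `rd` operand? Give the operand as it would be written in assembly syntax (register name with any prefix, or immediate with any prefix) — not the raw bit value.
@+04  little-endian(d2 94) = 0x94d2
  opcode bits[15:12]=0x9: cpi/RI
  [11:10] rd=1 = r1
  [9:0] imm=210 = $210

r1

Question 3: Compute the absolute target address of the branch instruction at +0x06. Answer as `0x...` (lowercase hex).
@+06  little-endian(f8 bf) = 0xbff8
  opcode bits[15:12]=0xb: call/J
  imm: (w>>0)&0xfff=0xff8 (s12→-8) → $-8
  target = base 0x8c50 + off 0x06 + 2 + imm -8 = 0x8c50

0x8c50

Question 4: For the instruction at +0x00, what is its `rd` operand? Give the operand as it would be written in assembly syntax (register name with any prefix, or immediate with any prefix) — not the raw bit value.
r0

@+00  little-endian(00 40) = 0x4000
  top 4b → 0x4 → neg [R]
  rd@[11:10]=0x0 ⇒ r0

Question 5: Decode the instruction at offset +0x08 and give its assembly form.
@+08  little-endian(f6 df) = 0xdff6
  op=0xdff6>>12=0xd ⇒ bne (J)
  imm@[11:0]=0xff6 (s12→-10) ⇒ $-10

bne $-10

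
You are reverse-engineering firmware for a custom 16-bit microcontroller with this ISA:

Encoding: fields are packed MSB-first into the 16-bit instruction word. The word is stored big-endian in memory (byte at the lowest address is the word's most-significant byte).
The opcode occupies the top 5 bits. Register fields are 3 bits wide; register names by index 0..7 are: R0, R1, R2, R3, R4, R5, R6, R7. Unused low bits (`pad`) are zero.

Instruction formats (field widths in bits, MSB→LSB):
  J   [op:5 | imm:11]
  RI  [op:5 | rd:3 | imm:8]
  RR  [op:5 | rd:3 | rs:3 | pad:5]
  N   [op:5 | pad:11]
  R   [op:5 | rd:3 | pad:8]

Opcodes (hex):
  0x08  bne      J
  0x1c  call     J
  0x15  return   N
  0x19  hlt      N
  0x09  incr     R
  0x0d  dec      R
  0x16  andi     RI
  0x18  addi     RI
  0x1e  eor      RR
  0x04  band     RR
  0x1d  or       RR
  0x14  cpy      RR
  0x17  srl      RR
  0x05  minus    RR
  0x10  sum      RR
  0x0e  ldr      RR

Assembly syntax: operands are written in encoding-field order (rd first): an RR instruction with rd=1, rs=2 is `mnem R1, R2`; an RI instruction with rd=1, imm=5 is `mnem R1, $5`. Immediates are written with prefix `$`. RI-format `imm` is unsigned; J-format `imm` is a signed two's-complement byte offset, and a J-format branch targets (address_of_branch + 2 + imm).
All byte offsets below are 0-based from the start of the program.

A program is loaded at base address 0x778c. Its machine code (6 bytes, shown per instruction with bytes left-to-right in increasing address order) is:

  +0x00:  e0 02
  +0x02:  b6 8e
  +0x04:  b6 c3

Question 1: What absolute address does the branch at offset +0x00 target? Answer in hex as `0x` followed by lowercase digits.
off 0x00: read e0 02 as big → 0xe002
  op=0xe002>>11=0x1c ⇒ call (J)
  imm: (w>>0)&0x7ff=0x2 → $2
  target = base 0x778c + off 0x00 + 2 + imm 2 = 0x7790

0x7790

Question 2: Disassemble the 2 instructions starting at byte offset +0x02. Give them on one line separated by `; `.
andi R6, $142; andi R6, $195

@+02  big-endian(b6 8e) = 0xb68e
  top 5b → 0x16 → andi [RI]
  [10:8] rd=6 = R6
  [7:0] imm=142 = $142
@+04  big-endian(b6 c3) = 0xb6c3
  top 5b → 0x16 → andi [RI]
  [10:8] rd=6 = R6
  [7:0] imm=195 = $195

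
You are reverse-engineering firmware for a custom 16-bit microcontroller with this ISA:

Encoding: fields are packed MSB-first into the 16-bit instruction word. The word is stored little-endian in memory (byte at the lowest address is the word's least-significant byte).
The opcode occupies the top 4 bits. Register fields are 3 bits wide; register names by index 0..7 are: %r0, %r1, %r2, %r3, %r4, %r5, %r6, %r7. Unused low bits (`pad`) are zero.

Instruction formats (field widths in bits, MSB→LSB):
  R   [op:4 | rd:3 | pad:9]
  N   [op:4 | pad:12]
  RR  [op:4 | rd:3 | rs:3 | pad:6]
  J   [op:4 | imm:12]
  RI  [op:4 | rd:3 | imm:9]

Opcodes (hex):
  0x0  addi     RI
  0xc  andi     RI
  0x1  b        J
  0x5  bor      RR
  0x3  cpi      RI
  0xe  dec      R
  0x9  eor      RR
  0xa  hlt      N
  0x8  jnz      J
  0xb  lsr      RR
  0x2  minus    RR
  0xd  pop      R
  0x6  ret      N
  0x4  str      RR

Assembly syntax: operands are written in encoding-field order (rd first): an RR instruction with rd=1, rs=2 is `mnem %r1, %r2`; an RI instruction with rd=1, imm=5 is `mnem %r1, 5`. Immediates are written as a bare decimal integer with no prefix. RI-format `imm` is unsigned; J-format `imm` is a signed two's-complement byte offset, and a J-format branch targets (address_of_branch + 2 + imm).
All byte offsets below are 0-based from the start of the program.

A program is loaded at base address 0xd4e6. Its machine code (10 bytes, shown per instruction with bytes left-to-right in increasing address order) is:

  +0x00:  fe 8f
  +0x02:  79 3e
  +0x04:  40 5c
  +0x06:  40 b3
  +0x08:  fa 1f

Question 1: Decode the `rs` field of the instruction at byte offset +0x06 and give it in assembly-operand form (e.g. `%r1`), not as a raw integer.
@+06  little-endian(40 b3) = 0xb340
  top 4b → 0xb → lsr [RR]
  [11:9] rd=1 = %r1
  [8:6] rs=5 = %r5

%r5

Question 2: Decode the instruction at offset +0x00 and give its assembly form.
+0x00: fe 8f ⇒ word 0x8ffe (little)
  op=0x8ffe>>12=0x8 ⇒ jnz (J)
  imm@[11:0]=0xffe (s12→-2) ⇒ -2

jnz -2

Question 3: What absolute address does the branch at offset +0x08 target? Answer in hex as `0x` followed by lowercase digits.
[08] fa 1f → 0x1ffa
  op=0x1ffa>>12=0x1 ⇒ b (J)
  [11:0] imm=4090 (s12→-6) = -6
  target = base 0xd4e6 + off 0x08 + 2 + imm -6 = 0xd4ea

0xd4ea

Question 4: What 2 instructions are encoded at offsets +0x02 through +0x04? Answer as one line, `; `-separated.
cpi %r7, 121; bor %r6, %r1

[02] 79 3e → 0x3e79
  top 4b → 0x3 → cpi [RI]
  rd: (w>>9)&0x7=0x7 → %r7
  imm: (w>>0)&0x1ff=0x79 → 121
[04] 40 5c → 0x5c40
  top 4b → 0x5 → bor [RR]
  rd: (w>>9)&0x7=0x6 → %r6
  rs: (w>>6)&0x7=0x1 → %r1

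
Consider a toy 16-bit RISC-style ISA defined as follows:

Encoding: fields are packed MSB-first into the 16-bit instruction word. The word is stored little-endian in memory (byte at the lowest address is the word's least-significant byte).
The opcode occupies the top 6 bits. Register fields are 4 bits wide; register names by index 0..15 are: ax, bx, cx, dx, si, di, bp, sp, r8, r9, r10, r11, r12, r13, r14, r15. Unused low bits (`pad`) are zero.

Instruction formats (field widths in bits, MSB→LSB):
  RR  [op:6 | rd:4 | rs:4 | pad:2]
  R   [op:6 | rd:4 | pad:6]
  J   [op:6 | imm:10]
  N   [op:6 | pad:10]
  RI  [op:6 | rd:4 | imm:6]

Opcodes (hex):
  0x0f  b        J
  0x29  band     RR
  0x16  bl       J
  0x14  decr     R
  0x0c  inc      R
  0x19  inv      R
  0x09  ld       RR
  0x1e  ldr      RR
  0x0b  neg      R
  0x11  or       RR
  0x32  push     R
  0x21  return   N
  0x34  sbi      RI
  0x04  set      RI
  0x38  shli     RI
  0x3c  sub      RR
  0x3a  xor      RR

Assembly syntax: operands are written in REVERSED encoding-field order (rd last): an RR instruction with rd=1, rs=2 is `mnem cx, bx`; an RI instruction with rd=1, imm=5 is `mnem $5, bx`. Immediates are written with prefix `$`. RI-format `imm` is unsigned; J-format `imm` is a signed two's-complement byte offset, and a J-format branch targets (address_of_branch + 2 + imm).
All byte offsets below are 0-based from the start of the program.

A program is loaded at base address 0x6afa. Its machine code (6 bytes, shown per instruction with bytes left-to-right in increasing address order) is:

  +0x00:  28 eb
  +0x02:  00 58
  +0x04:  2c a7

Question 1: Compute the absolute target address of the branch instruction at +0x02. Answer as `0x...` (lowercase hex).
[02] 00 58 → 0x5800
  op=0x5800>>10=0x16 ⇒ bl (J)
  imm: (w>>0)&0x3ff=0x0 → $0
  target = base 0x6afa + off 0x02 + 2 + imm 0 = 0x6afe

0x6afe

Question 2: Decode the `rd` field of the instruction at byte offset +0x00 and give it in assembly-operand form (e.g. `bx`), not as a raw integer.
off 0x00: read 28 eb as little → 0xeb28
  top 6b → 0x3a → xor [RR]
  rd@[9:6]=0xc ⇒ r12
  rs@[5:2]=0xa ⇒ r10

r12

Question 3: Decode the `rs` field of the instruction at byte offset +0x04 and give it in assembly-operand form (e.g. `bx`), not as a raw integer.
r11

@+04  little-endian(2c a7) = 0xa72c
  opcode bits[15:10]=0x29: band/RR
  [9:6] rd=12 = r12
  [5:2] rs=11 = r11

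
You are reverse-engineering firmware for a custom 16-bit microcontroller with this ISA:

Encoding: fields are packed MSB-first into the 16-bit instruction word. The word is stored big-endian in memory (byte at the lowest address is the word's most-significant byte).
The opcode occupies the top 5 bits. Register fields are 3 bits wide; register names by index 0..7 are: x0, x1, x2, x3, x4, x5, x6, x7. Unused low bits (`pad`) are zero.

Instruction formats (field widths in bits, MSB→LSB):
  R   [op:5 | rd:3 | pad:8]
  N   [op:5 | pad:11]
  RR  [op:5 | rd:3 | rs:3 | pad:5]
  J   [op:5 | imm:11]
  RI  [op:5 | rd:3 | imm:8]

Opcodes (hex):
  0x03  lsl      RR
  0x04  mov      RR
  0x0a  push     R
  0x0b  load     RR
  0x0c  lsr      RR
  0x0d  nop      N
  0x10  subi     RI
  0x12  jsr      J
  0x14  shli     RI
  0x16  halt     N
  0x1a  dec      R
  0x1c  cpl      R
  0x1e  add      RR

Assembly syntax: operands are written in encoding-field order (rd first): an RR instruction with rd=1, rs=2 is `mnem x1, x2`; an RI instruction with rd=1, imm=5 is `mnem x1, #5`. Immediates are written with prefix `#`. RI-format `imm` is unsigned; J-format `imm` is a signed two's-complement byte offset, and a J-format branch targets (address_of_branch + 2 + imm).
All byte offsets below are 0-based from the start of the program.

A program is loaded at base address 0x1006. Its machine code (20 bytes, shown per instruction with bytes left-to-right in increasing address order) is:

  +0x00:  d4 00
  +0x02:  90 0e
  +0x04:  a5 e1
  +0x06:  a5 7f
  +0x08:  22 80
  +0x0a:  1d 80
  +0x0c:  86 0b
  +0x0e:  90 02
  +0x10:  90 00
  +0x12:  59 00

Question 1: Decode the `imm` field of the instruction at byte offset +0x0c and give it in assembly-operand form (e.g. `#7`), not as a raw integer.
[0c] 86 0b → 0x860b
  op=0x860b>>11=0x10 ⇒ subi (RI)
  rd@[10:8]=0x6 ⇒ x6
  imm@[7:0]=0xb ⇒ #11

#11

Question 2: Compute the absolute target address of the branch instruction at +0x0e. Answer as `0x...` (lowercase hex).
[0e] 90 02 → 0x9002
  top 5b → 0x12 → jsr [J]
  imm: (w>>0)&0x7ff=0x2 → #2
  target = base 0x1006 + off 0x0e + 2 + imm 2 = 0x1018

0x1018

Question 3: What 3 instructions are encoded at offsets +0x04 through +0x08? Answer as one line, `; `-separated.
@+04  big-endian(a5 e1) = 0xa5e1
  top 5b → 0x14 → shli [RI]
  rd@[10:8]=0x5 ⇒ x5
  imm@[7:0]=0xe1 ⇒ #225
@+06  big-endian(a5 7f) = 0xa57f
  top 5b → 0x14 → shli [RI]
  rd@[10:8]=0x5 ⇒ x5
  imm@[7:0]=0x7f ⇒ #127
@+08  big-endian(22 80) = 0x2280
  top 5b → 0x4 → mov [RR]
  rd@[10:8]=0x2 ⇒ x2
  rs@[7:5]=0x4 ⇒ x4

shli x5, #225; shli x5, #127; mov x2, x4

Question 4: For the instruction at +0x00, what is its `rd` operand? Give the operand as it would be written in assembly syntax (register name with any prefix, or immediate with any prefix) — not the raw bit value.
@+00  big-endian(d4 00) = 0xd400
  opcode bits[15:11]=0x1a: dec/R
  rd@[10:8]=0x4 ⇒ x4

x4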